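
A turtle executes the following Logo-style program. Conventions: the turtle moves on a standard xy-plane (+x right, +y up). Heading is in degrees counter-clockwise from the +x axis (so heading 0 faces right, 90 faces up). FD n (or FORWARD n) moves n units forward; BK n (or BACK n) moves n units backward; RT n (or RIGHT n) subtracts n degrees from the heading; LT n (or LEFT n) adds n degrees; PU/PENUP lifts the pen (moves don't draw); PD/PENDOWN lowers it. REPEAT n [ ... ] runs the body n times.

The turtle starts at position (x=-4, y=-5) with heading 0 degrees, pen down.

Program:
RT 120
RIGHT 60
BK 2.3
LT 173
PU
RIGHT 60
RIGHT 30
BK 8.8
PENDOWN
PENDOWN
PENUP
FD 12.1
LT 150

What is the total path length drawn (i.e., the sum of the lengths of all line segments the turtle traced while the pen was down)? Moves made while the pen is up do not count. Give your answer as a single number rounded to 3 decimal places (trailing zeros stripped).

Executing turtle program step by step:
Start: pos=(-4,-5), heading=0, pen down
RT 120: heading 0 -> 240
RT 60: heading 240 -> 180
BK 2.3: (-4,-5) -> (-1.7,-5) [heading=180, draw]
LT 173: heading 180 -> 353
PU: pen up
RT 60: heading 353 -> 293
RT 30: heading 293 -> 263
BK 8.8: (-1.7,-5) -> (-0.628,3.734) [heading=263, move]
PD: pen down
PD: pen down
PU: pen up
FD 12.1: (-0.628,3.734) -> (-2.102,-8.275) [heading=263, move]
LT 150: heading 263 -> 53
Final: pos=(-2.102,-8.275), heading=53, 1 segment(s) drawn

Segment lengths:
  seg 1: (-4,-5) -> (-1.7,-5), length = 2.3
Total = 2.3

Answer: 2.3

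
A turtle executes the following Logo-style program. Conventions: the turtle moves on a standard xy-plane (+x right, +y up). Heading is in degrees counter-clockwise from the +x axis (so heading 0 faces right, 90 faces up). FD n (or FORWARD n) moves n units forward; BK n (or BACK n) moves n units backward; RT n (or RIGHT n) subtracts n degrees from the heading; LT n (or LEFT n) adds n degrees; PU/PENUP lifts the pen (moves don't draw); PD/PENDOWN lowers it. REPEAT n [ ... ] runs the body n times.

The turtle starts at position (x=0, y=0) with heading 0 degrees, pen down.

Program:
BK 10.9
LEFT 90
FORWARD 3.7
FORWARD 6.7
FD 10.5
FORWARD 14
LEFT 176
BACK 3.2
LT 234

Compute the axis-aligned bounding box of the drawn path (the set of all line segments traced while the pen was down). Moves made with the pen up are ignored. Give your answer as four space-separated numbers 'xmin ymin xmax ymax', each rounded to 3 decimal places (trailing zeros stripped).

Answer: -10.9 0 0 38.092

Derivation:
Executing turtle program step by step:
Start: pos=(0,0), heading=0, pen down
BK 10.9: (0,0) -> (-10.9,0) [heading=0, draw]
LT 90: heading 0 -> 90
FD 3.7: (-10.9,0) -> (-10.9,3.7) [heading=90, draw]
FD 6.7: (-10.9,3.7) -> (-10.9,10.4) [heading=90, draw]
FD 10.5: (-10.9,10.4) -> (-10.9,20.9) [heading=90, draw]
FD 14: (-10.9,20.9) -> (-10.9,34.9) [heading=90, draw]
LT 176: heading 90 -> 266
BK 3.2: (-10.9,34.9) -> (-10.677,38.092) [heading=266, draw]
LT 234: heading 266 -> 140
Final: pos=(-10.677,38.092), heading=140, 6 segment(s) drawn

Segment endpoints: x in {-10.9, -10.677, 0}, y in {0, 3.7, 10.4, 20.9, 34.9, 38.092}
xmin=-10.9, ymin=0, xmax=0, ymax=38.092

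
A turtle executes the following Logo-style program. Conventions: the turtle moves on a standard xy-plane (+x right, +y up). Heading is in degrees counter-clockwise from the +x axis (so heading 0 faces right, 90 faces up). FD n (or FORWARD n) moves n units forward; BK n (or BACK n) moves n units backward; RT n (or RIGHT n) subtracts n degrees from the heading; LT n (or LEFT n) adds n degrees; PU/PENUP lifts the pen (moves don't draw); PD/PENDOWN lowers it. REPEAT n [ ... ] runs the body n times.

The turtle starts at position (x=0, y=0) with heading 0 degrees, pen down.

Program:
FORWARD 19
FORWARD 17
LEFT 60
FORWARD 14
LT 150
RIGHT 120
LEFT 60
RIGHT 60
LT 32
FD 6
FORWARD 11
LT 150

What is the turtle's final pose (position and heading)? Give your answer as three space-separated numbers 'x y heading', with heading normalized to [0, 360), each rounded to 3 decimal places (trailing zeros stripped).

Executing turtle program step by step:
Start: pos=(0,0), heading=0, pen down
FD 19: (0,0) -> (19,0) [heading=0, draw]
FD 17: (19,0) -> (36,0) [heading=0, draw]
LT 60: heading 0 -> 60
FD 14: (36,0) -> (43,12.124) [heading=60, draw]
LT 150: heading 60 -> 210
RT 120: heading 210 -> 90
LT 60: heading 90 -> 150
RT 60: heading 150 -> 90
LT 32: heading 90 -> 122
FD 6: (43,12.124) -> (39.82,17.213) [heading=122, draw]
FD 11: (39.82,17.213) -> (33.991,26.541) [heading=122, draw]
LT 150: heading 122 -> 272
Final: pos=(33.991,26.541), heading=272, 5 segment(s) drawn

Answer: 33.991 26.541 272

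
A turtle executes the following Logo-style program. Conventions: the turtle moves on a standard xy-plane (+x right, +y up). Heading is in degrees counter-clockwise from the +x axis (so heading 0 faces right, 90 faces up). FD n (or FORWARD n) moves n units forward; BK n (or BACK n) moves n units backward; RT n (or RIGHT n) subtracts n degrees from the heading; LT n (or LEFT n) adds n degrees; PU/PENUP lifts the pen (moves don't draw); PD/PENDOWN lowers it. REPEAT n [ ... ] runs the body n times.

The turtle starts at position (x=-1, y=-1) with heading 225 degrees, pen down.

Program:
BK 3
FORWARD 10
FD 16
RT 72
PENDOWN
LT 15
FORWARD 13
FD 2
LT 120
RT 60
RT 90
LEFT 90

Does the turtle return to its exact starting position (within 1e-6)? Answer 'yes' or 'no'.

Answer: no

Derivation:
Executing turtle program step by step:
Start: pos=(-1,-1), heading=225, pen down
BK 3: (-1,-1) -> (1.121,1.121) [heading=225, draw]
FD 10: (1.121,1.121) -> (-5.95,-5.95) [heading=225, draw]
FD 16: (-5.95,-5.95) -> (-17.263,-17.263) [heading=225, draw]
RT 72: heading 225 -> 153
PD: pen down
LT 15: heading 153 -> 168
FD 13: (-17.263,-17.263) -> (-29.979,-14.561) [heading=168, draw]
FD 2: (-29.979,-14.561) -> (-31.936,-14.145) [heading=168, draw]
LT 120: heading 168 -> 288
RT 60: heading 288 -> 228
RT 90: heading 228 -> 138
LT 90: heading 138 -> 228
Final: pos=(-31.936,-14.145), heading=228, 5 segment(s) drawn

Start position: (-1, -1)
Final position: (-31.936, -14.145)
Distance = 33.613; >= 1e-6 -> NOT closed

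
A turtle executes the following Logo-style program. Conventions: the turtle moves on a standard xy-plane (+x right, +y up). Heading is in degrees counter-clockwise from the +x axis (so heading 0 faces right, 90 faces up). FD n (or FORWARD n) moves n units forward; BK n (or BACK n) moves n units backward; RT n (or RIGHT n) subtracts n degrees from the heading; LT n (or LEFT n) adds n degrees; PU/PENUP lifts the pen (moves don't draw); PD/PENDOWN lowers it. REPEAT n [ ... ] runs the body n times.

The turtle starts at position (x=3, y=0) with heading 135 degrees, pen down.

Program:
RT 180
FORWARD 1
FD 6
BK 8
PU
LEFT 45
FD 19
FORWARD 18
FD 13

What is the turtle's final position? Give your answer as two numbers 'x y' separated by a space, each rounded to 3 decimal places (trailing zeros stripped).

Executing turtle program step by step:
Start: pos=(3,0), heading=135, pen down
RT 180: heading 135 -> 315
FD 1: (3,0) -> (3.707,-0.707) [heading=315, draw]
FD 6: (3.707,-0.707) -> (7.95,-4.95) [heading=315, draw]
BK 8: (7.95,-4.95) -> (2.293,0.707) [heading=315, draw]
PU: pen up
LT 45: heading 315 -> 0
FD 19: (2.293,0.707) -> (21.293,0.707) [heading=0, move]
FD 18: (21.293,0.707) -> (39.293,0.707) [heading=0, move]
FD 13: (39.293,0.707) -> (52.293,0.707) [heading=0, move]
Final: pos=(52.293,0.707), heading=0, 3 segment(s) drawn

Answer: 52.293 0.707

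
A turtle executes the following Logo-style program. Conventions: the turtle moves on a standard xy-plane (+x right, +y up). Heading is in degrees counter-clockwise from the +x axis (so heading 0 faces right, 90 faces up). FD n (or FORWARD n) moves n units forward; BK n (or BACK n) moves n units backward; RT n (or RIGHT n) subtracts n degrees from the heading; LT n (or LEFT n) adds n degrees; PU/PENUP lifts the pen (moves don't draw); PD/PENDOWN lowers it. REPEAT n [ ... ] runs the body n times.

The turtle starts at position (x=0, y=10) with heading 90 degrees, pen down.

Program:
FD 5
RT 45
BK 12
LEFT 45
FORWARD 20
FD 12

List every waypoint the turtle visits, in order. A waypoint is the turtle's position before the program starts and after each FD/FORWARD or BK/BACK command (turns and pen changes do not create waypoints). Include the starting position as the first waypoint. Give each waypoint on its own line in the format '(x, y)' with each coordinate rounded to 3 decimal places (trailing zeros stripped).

Answer: (0, 10)
(0, 15)
(-8.485, 6.515)
(-8.485, 26.515)
(-8.485, 38.515)

Derivation:
Executing turtle program step by step:
Start: pos=(0,10), heading=90, pen down
FD 5: (0,10) -> (0,15) [heading=90, draw]
RT 45: heading 90 -> 45
BK 12: (0,15) -> (-8.485,6.515) [heading=45, draw]
LT 45: heading 45 -> 90
FD 20: (-8.485,6.515) -> (-8.485,26.515) [heading=90, draw]
FD 12: (-8.485,26.515) -> (-8.485,38.515) [heading=90, draw]
Final: pos=(-8.485,38.515), heading=90, 4 segment(s) drawn
Waypoints (5 total):
(0, 10)
(0, 15)
(-8.485, 6.515)
(-8.485, 26.515)
(-8.485, 38.515)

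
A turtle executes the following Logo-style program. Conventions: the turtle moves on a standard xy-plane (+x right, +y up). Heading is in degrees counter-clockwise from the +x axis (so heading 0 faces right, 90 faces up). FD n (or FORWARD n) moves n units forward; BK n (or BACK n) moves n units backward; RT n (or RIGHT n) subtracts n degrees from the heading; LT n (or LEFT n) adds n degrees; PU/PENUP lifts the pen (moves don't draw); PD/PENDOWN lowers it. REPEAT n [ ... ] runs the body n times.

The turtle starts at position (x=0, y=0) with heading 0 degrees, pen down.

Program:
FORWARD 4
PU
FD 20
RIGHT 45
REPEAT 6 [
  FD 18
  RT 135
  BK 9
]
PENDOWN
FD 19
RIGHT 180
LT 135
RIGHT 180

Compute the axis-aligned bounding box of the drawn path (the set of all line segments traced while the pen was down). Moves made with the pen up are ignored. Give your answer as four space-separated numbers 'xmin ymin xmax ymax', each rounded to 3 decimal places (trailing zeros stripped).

Answer: 0 -16.071 43.092 0

Derivation:
Executing turtle program step by step:
Start: pos=(0,0), heading=0, pen down
FD 4: (0,0) -> (4,0) [heading=0, draw]
PU: pen up
FD 20: (4,0) -> (24,0) [heading=0, move]
RT 45: heading 0 -> 315
REPEAT 6 [
  -- iteration 1/6 --
  FD 18: (24,0) -> (36.728,-12.728) [heading=315, move]
  RT 135: heading 315 -> 180
  BK 9: (36.728,-12.728) -> (45.728,-12.728) [heading=180, move]
  -- iteration 2/6 --
  FD 18: (45.728,-12.728) -> (27.728,-12.728) [heading=180, move]
  RT 135: heading 180 -> 45
  BK 9: (27.728,-12.728) -> (21.364,-19.092) [heading=45, move]
  -- iteration 3/6 --
  FD 18: (21.364,-19.092) -> (34.092,-6.364) [heading=45, move]
  RT 135: heading 45 -> 270
  BK 9: (34.092,-6.364) -> (34.092,2.636) [heading=270, move]
  -- iteration 4/6 --
  FD 18: (34.092,2.636) -> (34.092,-15.364) [heading=270, move]
  RT 135: heading 270 -> 135
  BK 9: (34.092,-15.364) -> (40.456,-21.728) [heading=135, move]
  -- iteration 5/6 --
  FD 18: (40.456,-21.728) -> (27.728,-9) [heading=135, move]
  RT 135: heading 135 -> 0
  BK 9: (27.728,-9) -> (18.728,-9) [heading=0, move]
  -- iteration 6/6 --
  FD 18: (18.728,-9) -> (36.728,-9) [heading=0, move]
  RT 135: heading 0 -> 225
  BK 9: (36.728,-9) -> (43.092,-2.636) [heading=225, move]
]
PD: pen down
FD 19: (43.092,-2.636) -> (29.657,-16.071) [heading=225, draw]
RT 180: heading 225 -> 45
LT 135: heading 45 -> 180
RT 180: heading 180 -> 0
Final: pos=(29.657,-16.071), heading=0, 2 segment(s) drawn

Segment endpoints: x in {0, 4, 29.657, 43.092}, y in {-16.071, -2.636, 0}
xmin=0, ymin=-16.071, xmax=43.092, ymax=0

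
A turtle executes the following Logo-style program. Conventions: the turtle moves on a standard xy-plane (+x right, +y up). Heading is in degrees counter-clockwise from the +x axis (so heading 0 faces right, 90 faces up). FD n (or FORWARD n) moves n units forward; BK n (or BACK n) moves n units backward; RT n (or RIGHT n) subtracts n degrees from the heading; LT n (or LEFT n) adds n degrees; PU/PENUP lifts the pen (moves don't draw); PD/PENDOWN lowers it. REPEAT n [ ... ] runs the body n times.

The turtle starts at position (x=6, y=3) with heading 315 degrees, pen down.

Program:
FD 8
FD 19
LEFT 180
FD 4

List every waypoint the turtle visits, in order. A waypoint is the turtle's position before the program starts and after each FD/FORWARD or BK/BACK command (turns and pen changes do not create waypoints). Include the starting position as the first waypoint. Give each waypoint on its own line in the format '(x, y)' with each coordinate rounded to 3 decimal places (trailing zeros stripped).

Answer: (6, 3)
(11.657, -2.657)
(25.092, -16.092)
(22.263, -13.263)

Derivation:
Executing turtle program step by step:
Start: pos=(6,3), heading=315, pen down
FD 8: (6,3) -> (11.657,-2.657) [heading=315, draw]
FD 19: (11.657,-2.657) -> (25.092,-16.092) [heading=315, draw]
LT 180: heading 315 -> 135
FD 4: (25.092,-16.092) -> (22.263,-13.263) [heading=135, draw]
Final: pos=(22.263,-13.263), heading=135, 3 segment(s) drawn
Waypoints (4 total):
(6, 3)
(11.657, -2.657)
(25.092, -16.092)
(22.263, -13.263)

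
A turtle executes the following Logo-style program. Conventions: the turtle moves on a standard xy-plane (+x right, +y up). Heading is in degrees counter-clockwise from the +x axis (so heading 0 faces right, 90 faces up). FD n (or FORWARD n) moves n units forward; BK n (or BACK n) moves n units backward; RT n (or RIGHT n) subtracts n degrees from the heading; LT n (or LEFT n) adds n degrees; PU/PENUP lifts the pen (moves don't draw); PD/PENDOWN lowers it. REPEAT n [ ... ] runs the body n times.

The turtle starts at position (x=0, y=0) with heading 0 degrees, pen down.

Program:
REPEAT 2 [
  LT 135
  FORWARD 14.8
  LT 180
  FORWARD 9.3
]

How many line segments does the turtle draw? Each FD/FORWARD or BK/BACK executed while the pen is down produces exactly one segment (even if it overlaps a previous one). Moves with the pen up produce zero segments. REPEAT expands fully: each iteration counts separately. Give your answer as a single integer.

Answer: 4

Derivation:
Executing turtle program step by step:
Start: pos=(0,0), heading=0, pen down
REPEAT 2 [
  -- iteration 1/2 --
  LT 135: heading 0 -> 135
  FD 14.8: (0,0) -> (-10.465,10.465) [heading=135, draw]
  LT 180: heading 135 -> 315
  FD 9.3: (-10.465,10.465) -> (-3.889,3.889) [heading=315, draw]
  -- iteration 2/2 --
  LT 135: heading 315 -> 90
  FD 14.8: (-3.889,3.889) -> (-3.889,18.689) [heading=90, draw]
  LT 180: heading 90 -> 270
  FD 9.3: (-3.889,18.689) -> (-3.889,9.389) [heading=270, draw]
]
Final: pos=(-3.889,9.389), heading=270, 4 segment(s) drawn
Segments drawn: 4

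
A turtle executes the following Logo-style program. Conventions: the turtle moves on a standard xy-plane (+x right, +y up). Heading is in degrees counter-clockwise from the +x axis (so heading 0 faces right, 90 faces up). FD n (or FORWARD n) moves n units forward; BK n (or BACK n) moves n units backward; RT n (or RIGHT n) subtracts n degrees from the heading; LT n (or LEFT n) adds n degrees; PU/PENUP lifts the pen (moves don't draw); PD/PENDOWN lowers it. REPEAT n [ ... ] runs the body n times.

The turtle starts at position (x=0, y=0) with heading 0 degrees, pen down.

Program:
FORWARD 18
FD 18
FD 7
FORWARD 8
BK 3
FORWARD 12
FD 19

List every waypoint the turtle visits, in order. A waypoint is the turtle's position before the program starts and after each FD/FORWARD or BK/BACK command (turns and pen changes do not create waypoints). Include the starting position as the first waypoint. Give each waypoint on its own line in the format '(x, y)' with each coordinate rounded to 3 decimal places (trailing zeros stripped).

Executing turtle program step by step:
Start: pos=(0,0), heading=0, pen down
FD 18: (0,0) -> (18,0) [heading=0, draw]
FD 18: (18,0) -> (36,0) [heading=0, draw]
FD 7: (36,0) -> (43,0) [heading=0, draw]
FD 8: (43,0) -> (51,0) [heading=0, draw]
BK 3: (51,0) -> (48,0) [heading=0, draw]
FD 12: (48,0) -> (60,0) [heading=0, draw]
FD 19: (60,0) -> (79,0) [heading=0, draw]
Final: pos=(79,0), heading=0, 7 segment(s) drawn
Waypoints (8 total):
(0, 0)
(18, 0)
(36, 0)
(43, 0)
(51, 0)
(48, 0)
(60, 0)
(79, 0)

Answer: (0, 0)
(18, 0)
(36, 0)
(43, 0)
(51, 0)
(48, 0)
(60, 0)
(79, 0)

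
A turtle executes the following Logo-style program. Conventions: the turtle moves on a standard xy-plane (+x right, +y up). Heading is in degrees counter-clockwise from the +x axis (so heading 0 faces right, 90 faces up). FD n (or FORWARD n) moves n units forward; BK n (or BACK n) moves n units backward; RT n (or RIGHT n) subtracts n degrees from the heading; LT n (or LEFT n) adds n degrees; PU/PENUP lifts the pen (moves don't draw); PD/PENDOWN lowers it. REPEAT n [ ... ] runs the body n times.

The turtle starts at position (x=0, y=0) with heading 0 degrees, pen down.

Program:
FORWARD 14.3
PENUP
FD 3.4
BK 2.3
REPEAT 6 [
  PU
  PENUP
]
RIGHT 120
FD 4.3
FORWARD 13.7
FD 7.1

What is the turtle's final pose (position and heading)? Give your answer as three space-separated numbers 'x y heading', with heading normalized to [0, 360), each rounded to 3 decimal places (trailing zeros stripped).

Answer: 2.85 -21.737 240

Derivation:
Executing turtle program step by step:
Start: pos=(0,0), heading=0, pen down
FD 14.3: (0,0) -> (14.3,0) [heading=0, draw]
PU: pen up
FD 3.4: (14.3,0) -> (17.7,0) [heading=0, move]
BK 2.3: (17.7,0) -> (15.4,0) [heading=0, move]
REPEAT 6 [
  -- iteration 1/6 --
  PU: pen up
  PU: pen up
  -- iteration 2/6 --
  PU: pen up
  PU: pen up
  -- iteration 3/6 --
  PU: pen up
  PU: pen up
  -- iteration 4/6 --
  PU: pen up
  PU: pen up
  -- iteration 5/6 --
  PU: pen up
  PU: pen up
  -- iteration 6/6 --
  PU: pen up
  PU: pen up
]
RT 120: heading 0 -> 240
FD 4.3: (15.4,0) -> (13.25,-3.724) [heading=240, move]
FD 13.7: (13.25,-3.724) -> (6.4,-15.588) [heading=240, move]
FD 7.1: (6.4,-15.588) -> (2.85,-21.737) [heading=240, move]
Final: pos=(2.85,-21.737), heading=240, 1 segment(s) drawn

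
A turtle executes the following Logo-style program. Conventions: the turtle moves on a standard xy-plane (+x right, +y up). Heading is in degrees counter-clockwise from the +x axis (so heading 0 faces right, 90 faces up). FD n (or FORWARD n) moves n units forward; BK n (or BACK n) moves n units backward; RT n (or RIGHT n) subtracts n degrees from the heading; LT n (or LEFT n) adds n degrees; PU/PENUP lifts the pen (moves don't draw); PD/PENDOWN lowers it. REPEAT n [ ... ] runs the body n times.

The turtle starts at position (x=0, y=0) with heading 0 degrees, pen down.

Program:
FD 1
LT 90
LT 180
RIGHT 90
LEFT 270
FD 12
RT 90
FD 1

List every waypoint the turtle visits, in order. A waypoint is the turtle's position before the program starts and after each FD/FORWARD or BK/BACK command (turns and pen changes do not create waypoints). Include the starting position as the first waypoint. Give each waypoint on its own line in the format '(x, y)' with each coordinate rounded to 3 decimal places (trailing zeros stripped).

Executing turtle program step by step:
Start: pos=(0,0), heading=0, pen down
FD 1: (0,0) -> (1,0) [heading=0, draw]
LT 90: heading 0 -> 90
LT 180: heading 90 -> 270
RT 90: heading 270 -> 180
LT 270: heading 180 -> 90
FD 12: (1,0) -> (1,12) [heading=90, draw]
RT 90: heading 90 -> 0
FD 1: (1,12) -> (2,12) [heading=0, draw]
Final: pos=(2,12), heading=0, 3 segment(s) drawn
Waypoints (4 total):
(0, 0)
(1, 0)
(1, 12)
(2, 12)

Answer: (0, 0)
(1, 0)
(1, 12)
(2, 12)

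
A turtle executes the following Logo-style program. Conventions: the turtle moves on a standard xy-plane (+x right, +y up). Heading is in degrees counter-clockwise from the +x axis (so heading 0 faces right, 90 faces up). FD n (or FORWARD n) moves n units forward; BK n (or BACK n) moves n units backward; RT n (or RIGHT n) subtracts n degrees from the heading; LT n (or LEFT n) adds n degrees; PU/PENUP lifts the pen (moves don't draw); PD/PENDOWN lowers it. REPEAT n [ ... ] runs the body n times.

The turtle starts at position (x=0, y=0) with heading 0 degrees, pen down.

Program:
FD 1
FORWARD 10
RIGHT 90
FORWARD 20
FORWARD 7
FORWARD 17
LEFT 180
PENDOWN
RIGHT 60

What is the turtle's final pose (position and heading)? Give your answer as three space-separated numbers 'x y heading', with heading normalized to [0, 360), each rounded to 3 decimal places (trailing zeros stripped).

Executing turtle program step by step:
Start: pos=(0,0), heading=0, pen down
FD 1: (0,0) -> (1,0) [heading=0, draw]
FD 10: (1,0) -> (11,0) [heading=0, draw]
RT 90: heading 0 -> 270
FD 20: (11,0) -> (11,-20) [heading=270, draw]
FD 7: (11,-20) -> (11,-27) [heading=270, draw]
FD 17: (11,-27) -> (11,-44) [heading=270, draw]
LT 180: heading 270 -> 90
PD: pen down
RT 60: heading 90 -> 30
Final: pos=(11,-44), heading=30, 5 segment(s) drawn

Answer: 11 -44 30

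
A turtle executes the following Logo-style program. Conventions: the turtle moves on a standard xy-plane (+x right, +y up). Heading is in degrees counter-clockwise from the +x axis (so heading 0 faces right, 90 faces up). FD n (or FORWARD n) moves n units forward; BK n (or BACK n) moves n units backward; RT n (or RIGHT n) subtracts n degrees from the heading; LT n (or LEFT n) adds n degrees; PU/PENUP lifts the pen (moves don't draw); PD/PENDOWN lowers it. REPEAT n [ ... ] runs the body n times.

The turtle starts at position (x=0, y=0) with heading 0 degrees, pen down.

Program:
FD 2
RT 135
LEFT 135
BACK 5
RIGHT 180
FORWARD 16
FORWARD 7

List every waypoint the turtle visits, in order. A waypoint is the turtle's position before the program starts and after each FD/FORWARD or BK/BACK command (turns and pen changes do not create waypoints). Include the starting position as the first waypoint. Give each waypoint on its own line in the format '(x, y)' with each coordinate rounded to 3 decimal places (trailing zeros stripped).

Executing turtle program step by step:
Start: pos=(0,0), heading=0, pen down
FD 2: (0,0) -> (2,0) [heading=0, draw]
RT 135: heading 0 -> 225
LT 135: heading 225 -> 0
BK 5: (2,0) -> (-3,0) [heading=0, draw]
RT 180: heading 0 -> 180
FD 16: (-3,0) -> (-19,0) [heading=180, draw]
FD 7: (-19,0) -> (-26,0) [heading=180, draw]
Final: pos=(-26,0), heading=180, 4 segment(s) drawn
Waypoints (5 total):
(0, 0)
(2, 0)
(-3, 0)
(-19, 0)
(-26, 0)

Answer: (0, 0)
(2, 0)
(-3, 0)
(-19, 0)
(-26, 0)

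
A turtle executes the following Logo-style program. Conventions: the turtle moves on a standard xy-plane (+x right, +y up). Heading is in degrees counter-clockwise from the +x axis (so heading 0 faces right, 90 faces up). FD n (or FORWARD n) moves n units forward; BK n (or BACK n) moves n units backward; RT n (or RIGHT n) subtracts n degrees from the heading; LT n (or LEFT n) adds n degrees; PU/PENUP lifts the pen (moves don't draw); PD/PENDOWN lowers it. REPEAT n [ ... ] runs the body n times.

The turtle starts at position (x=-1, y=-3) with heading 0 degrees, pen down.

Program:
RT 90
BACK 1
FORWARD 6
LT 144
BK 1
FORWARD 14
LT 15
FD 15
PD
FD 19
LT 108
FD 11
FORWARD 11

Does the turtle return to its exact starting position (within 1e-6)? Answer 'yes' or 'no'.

Executing turtle program step by step:
Start: pos=(-1,-3), heading=0, pen down
RT 90: heading 0 -> 270
BK 1: (-1,-3) -> (-1,-2) [heading=270, draw]
FD 6: (-1,-2) -> (-1,-8) [heading=270, draw]
LT 144: heading 270 -> 54
BK 1: (-1,-8) -> (-1.588,-8.809) [heading=54, draw]
FD 14: (-1.588,-8.809) -> (6.641,2.517) [heading=54, draw]
LT 15: heading 54 -> 69
FD 15: (6.641,2.517) -> (12.017,16.521) [heading=69, draw]
PD: pen down
FD 19: (12.017,16.521) -> (18.826,34.259) [heading=69, draw]
LT 108: heading 69 -> 177
FD 11: (18.826,34.259) -> (7.841,34.835) [heading=177, draw]
FD 11: (7.841,34.835) -> (-3.144,35.41) [heading=177, draw]
Final: pos=(-3.144,35.41), heading=177, 8 segment(s) drawn

Start position: (-1, -3)
Final position: (-3.144, 35.41)
Distance = 38.47; >= 1e-6 -> NOT closed

Answer: no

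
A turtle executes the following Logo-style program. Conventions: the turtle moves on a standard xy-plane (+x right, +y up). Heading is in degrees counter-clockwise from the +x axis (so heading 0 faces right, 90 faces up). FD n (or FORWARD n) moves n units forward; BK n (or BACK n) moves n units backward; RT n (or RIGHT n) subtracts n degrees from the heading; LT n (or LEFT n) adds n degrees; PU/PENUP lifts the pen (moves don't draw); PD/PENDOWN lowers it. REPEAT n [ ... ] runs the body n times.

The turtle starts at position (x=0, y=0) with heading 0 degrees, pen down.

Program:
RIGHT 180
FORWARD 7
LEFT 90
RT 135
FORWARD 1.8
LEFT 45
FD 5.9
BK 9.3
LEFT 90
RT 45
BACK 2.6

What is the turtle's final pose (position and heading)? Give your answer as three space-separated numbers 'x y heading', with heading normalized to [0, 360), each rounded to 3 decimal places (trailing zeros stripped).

Executing turtle program step by step:
Start: pos=(0,0), heading=0, pen down
RT 180: heading 0 -> 180
FD 7: (0,0) -> (-7,0) [heading=180, draw]
LT 90: heading 180 -> 270
RT 135: heading 270 -> 135
FD 1.8: (-7,0) -> (-8.273,1.273) [heading=135, draw]
LT 45: heading 135 -> 180
FD 5.9: (-8.273,1.273) -> (-14.173,1.273) [heading=180, draw]
BK 9.3: (-14.173,1.273) -> (-4.873,1.273) [heading=180, draw]
LT 90: heading 180 -> 270
RT 45: heading 270 -> 225
BK 2.6: (-4.873,1.273) -> (-3.034,3.111) [heading=225, draw]
Final: pos=(-3.034,3.111), heading=225, 5 segment(s) drawn

Answer: -3.034 3.111 225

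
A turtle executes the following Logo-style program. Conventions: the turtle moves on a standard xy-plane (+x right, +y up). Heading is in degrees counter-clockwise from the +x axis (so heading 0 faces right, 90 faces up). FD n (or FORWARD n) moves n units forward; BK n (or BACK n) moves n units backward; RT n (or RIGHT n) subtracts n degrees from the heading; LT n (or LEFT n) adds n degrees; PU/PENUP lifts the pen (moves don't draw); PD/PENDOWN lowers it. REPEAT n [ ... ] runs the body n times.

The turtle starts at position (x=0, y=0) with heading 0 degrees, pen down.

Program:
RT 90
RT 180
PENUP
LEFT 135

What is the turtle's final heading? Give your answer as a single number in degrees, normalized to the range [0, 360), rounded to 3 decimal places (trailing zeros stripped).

Executing turtle program step by step:
Start: pos=(0,0), heading=0, pen down
RT 90: heading 0 -> 270
RT 180: heading 270 -> 90
PU: pen up
LT 135: heading 90 -> 225
Final: pos=(0,0), heading=225, 0 segment(s) drawn

Answer: 225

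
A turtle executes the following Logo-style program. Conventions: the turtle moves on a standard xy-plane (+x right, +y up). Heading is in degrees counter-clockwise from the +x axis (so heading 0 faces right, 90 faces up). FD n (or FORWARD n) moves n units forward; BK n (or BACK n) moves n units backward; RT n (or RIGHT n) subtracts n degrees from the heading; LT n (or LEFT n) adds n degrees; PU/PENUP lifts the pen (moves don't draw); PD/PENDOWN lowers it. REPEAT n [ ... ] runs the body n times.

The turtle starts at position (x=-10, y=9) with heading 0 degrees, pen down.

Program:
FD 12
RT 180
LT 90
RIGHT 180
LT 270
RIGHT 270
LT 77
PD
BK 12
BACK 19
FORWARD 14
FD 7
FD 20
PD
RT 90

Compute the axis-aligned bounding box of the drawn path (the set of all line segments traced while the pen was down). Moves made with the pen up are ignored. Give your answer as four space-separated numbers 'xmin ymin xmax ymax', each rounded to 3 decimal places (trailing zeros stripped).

Executing turtle program step by step:
Start: pos=(-10,9), heading=0, pen down
FD 12: (-10,9) -> (2,9) [heading=0, draw]
RT 180: heading 0 -> 180
LT 90: heading 180 -> 270
RT 180: heading 270 -> 90
LT 270: heading 90 -> 0
RT 270: heading 0 -> 90
LT 77: heading 90 -> 167
PD: pen down
BK 12: (2,9) -> (13.692,6.301) [heading=167, draw]
BK 19: (13.692,6.301) -> (32.205,2.027) [heading=167, draw]
FD 14: (32.205,2.027) -> (18.564,5.176) [heading=167, draw]
FD 7: (18.564,5.176) -> (11.744,6.75) [heading=167, draw]
FD 20: (11.744,6.75) -> (-7.744,11.25) [heading=167, draw]
PD: pen down
RT 90: heading 167 -> 77
Final: pos=(-7.744,11.25), heading=77, 6 segment(s) drawn

Segment endpoints: x in {-10, -7.744, 2, 11.744, 13.692, 18.564, 32.205}, y in {2.027, 5.176, 6.301, 6.75, 9, 11.25}
xmin=-10, ymin=2.027, xmax=32.205, ymax=11.25

Answer: -10 2.027 32.205 11.25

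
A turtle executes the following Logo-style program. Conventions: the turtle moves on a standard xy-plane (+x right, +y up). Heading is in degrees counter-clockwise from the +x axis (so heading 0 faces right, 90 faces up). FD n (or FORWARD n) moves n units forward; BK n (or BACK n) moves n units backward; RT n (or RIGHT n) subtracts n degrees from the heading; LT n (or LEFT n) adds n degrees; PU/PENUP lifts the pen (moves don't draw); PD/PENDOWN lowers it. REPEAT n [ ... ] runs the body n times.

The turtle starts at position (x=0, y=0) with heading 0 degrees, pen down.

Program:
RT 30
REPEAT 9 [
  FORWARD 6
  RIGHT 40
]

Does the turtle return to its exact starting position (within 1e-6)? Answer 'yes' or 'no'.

Answer: yes

Derivation:
Executing turtle program step by step:
Start: pos=(0,0), heading=0, pen down
RT 30: heading 0 -> 330
REPEAT 9 [
  -- iteration 1/9 --
  FD 6: (0,0) -> (5.196,-3) [heading=330, draw]
  RT 40: heading 330 -> 290
  -- iteration 2/9 --
  FD 6: (5.196,-3) -> (7.248,-8.638) [heading=290, draw]
  RT 40: heading 290 -> 250
  -- iteration 3/9 --
  FD 6: (7.248,-8.638) -> (5.196,-14.276) [heading=250, draw]
  RT 40: heading 250 -> 210
  -- iteration 4/9 --
  FD 6: (5.196,-14.276) -> (0,-17.276) [heading=210, draw]
  RT 40: heading 210 -> 170
  -- iteration 5/9 --
  FD 6: (0,-17.276) -> (-5.909,-16.234) [heading=170, draw]
  RT 40: heading 170 -> 130
  -- iteration 6/9 --
  FD 6: (-5.909,-16.234) -> (-9.766,-11.638) [heading=130, draw]
  RT 40: heading 130 -> 90
  -- iteration 7/9 --
  FD 6: (-9.766,-11.638) -> (-9.766,-5.638) [heading=90, draw]
  RT 40: heading 90 -> 50
  -- iteration 8/9 --
  FD 6: (-9.766,-5.638) -> (-5.909,-1.042) [heading=50, draw]
  RT 40: heading 50 -> 10
  -- iteration 9/9 --
  FD 6: (-5.909,-1.042) -> (0,0) [heading=10, draw]
  RT 40: heading 10 -> 330
]
Final: pos=(0,0), heading=330, 9 segment(s) drawn

Start position: (0, 0)
Final position: (0, 0)
Distance = 0; < 1e-6 -> CLOSED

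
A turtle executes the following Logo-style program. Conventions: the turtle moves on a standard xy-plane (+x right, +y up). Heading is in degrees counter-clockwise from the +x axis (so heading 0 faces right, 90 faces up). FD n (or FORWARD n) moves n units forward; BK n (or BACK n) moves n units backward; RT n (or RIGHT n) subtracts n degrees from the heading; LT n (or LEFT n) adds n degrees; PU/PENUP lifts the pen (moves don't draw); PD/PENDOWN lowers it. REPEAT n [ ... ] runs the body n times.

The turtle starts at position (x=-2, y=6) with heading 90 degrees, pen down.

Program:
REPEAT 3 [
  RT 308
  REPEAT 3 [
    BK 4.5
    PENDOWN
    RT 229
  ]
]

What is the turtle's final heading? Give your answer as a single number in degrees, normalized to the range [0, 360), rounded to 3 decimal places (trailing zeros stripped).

Answer: 345

Derivation:
Executing turtle program step by step:
Start: pos=(-2,6), heading=90, pen down
REPEAT 3 [
  -- iteration 1/3 --
  RT 308: heading 90 -> 142
  REPEAT 3 [
    -- iteration 1/3 --
    BK 4.5: (-2,6) -> (1.546,3.23) [heading=142, draw]
    PD: pen down
    RT 229: heading 142 -> 273
    -- iteration 2/3 --
    BK 4.5: (1.546,3.23) -> (1.311,7.723) [heading=273, draw]
    PD: pen down
    RT 229: heading 273 -> 44
    -- iteration 3/3 --
    BK 4.5: (1.311,7.723) -> (-1.926,4.597) [heading=44, draw]
    PD: pen down
    RT 229: heading 44 -> 175
  ]
  -- iteration 2/3 --
  RT 308: heading 175 -> 227
  REPEAT 3 [
    -- iteration 1/3 --
    BK 4.5: (-1.926,4.597) -> (1.143,7.888) [heading=227, draw]
    PD: pen down
    RT 229: heading 227 -> 358
    -- iteration 2/3 --
    BK 4.5: (1.143,7.888) -> (-3.355,8.046) [heading=358, draw]
    PD: pen down
    RT 229: heading 358 -> 129
    -- iteration 3/3 --
    BK 4.5: (-3.355,8.046) -> (-0.523,4.548) [heading=129, draw]
    PD: pen down
    RT 229: heading 129 -> 260
  ]
  -- iteration 3/3 --
  RT 308: heading 260 -> 312
  REPEAT 3 [
    -- iteration 1/3 --
    BK 4.5: (-0.523,4.548) -> (-3.534,7.893) [heading=312, draw]
    PD: pen down
    RT 229: heading 312 -> 83
    -- iteration 2/3 --
    BK 4.5: (-3.534,7.893) -> (-4.082,3.426) [heading=83, draw]
    PD: pen down
    RT 229: heading 83 -> 214
    -- iteration 3/3 --
    BK 4.5: (-4.082,3.426) -> (-0.352,5.942) [heading=214, draw]
    PD: pen down
    RT 229: heading 214 -> 345
  ]
]
Final: pos=(-0.352,5.942), heading=345, 9 segment(s) drawn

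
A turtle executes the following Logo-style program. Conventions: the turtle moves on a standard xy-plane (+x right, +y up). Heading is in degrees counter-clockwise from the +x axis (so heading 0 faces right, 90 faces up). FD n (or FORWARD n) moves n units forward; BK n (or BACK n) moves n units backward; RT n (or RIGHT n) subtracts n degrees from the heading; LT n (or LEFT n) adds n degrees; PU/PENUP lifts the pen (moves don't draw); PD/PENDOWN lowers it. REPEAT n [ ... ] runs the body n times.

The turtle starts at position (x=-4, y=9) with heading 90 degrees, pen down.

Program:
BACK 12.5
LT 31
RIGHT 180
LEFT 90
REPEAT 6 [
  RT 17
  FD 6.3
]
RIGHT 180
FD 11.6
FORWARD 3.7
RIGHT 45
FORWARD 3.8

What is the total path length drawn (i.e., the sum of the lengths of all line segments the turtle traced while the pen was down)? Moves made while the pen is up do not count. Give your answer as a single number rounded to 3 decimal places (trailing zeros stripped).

Answer: 69.4

Derivation:
Executing turtle program step by step:
Start: pos=(-4,9), heading=90, pen down
BK 12.5: (-4,9) -> (-4,-3.5) [heading=90, draw]
LT 31: heading 90 -> 121
RT 180: heading 121 -> 301
LT 90: heading 301 -> 31
REPEAT 6 [
  -- iteration 1/6 --
  RT 17: heading 31 -> 14
  FD 6.3: (-4,-3.5) -> (2.113,-1.976) [heading=14, draw]
  -- iteration 2/6 --
  RT 17: heading 14 -> 357
  FD 6.3: (2.113,-1.976) -> (8.404,-2.306) [heading=357, draw]
  -- iteration 3/6 --
  RT 17: heading 357 -> 340
  FD 6.3: (8.404,-2.306) -> (14.324,-4.46) [heading=340, draw]
  -- iteration 4/6 --
  RT 17: heading 340 -> 323
  FD 6.3: (14.324,-4.46) -> (19.356,-8.252) [heading=323, draw]
  -- iteration 5/6 --
  RT 17: heading 323 -> 306
  FD 6.3: (19.356,-8.252) -> (23.059,-13.349) [heading=306, draw]
  -- iteration 6/6 --
  RT 17: heading 306 -> 289
  FD 6.3: (23.059,-13.349) -> (25.11,-19.305) [heading=289, draw]
]
RT 180: heading 289 -> 109
FD 11.6: (25.11,-19.305) -> (21.333,-8.337) [heading=109, draw]
FD 3.7: (21.333,-8.337) -> (20.129,-4.839) [heading=109, draw]
RT 45: heading 109 -> 64
FD 3.8: (20.129,-4.839) -> (21.794,-1.423) [heading=64, draw]
Final: pos=(21.794,-1.423), heading=64, 10 segment(s) drawn

Segment lengths:
  seg 1: (-4,9) -> (-4,-3.5), length = 12.5
  seg 2: (-4,-3.5) -> (2.113,-1.976), length = 6.3
  seg 3: (2.113,-1.976) -> (8.404,-2.306), length = 6.3
  seg 4: (8.404,-2.306) -> (14.324,-4.46), length = 6.3
  seg 5: (14.324,-4.46) -> (19.356,-8.252), length = 6.3
  seg 6: (19.356,-8.252) -> (23.059,-13.349), length = 6.3
  seg 7: (23.059,-13.349) -> (25.11,-19.305), length = 6.3
  seg 8: (25.11,-19.305) -> (21.333,-8.337), length = 11.6
  seg 9: (21.333,-8.337) -> (20.129,-4.839), length = 3.7
  seg 10: (20.129,-4.839) -> (21.794,-1.423), length = 3.8
Total = 69.4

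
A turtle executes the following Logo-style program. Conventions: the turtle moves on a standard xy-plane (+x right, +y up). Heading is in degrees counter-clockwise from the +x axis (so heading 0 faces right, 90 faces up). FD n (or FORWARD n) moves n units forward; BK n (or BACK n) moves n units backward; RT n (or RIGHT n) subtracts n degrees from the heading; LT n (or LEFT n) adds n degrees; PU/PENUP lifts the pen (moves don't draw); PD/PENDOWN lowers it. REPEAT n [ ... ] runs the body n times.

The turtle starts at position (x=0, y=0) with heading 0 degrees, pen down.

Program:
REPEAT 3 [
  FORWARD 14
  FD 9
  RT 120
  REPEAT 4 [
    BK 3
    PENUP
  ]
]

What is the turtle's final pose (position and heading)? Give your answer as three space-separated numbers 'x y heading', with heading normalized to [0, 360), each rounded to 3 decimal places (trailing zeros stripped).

Answer: 0 0 0

Derivation:
Executing turtle program step by step:
Start: pos=(0,0), heading=0, pen down
REPEAT 3 [
  -- iteration 1/3 --
  FD 14: (0,0) -> (14,0) [heading=0, draw]
  FD 9: (14,0) -> (23,0) [heading=0, draw]
  RT 120: heading 0 -> 240
  REPEAT 4 [
    -- iteration 1/4 --
    BK 3: (23,0) -> (24.5,2.598) [heading=240, draw]
    PU: pen up
    -- iteration 2/4 --
    BK 3: (24.5,2.598) -> (26,5.196) [heading=240, move]
    PU: pen up
    -- iteration 3/4 --
    BK 3: (26,5.196) -> (27.5,7.794) [heading=240, move]
    PU: pen up
    -- iteration 4/4 --
    BK 3: (27.5,7.794) -> (29,10.392) [heading=240, move]
    PU: pen up
  ]
  -- iteration 2/3 --
  FD 14: (29,10.392) -> (22,-1.732) [heading=240, move]
  FD 9: (22,-1.732) -> (17.5,-9.526) [heading=240, move]
  RT 120: heading 240 -> 120
  REPEAT 4 [
    -- iteration 1/4 --
    BK 3: (17.5,-9.526) -> (19,-12.124) [heading=120, move]
    PU: pen up
    -- iteration 2/4 --
    BK 3: (19,-12.124) -> (20.5,-14.722) [heading=120, move]
    PU: pen up
    -- iteration 3/4 --
    BK 3: (20.5,-14.722) -> (22,-17.321) [heading=120, move]
    PU: pen up
    -- iteration 4/4 --
    BK 3: (22,-17.321) -> (23.5,-19.919) [heading=120, move]
    PU: pen up
  ]
  -- iteration 3/3 --
  FD 14: (23.5,-19.919) -> (16.5,-7.794) [heading=120, move]
  FD 9: (16.5,-7.794) -> (12,0) [heading=120, move]
  RT 120: heading 120 -> 0
  REPEAT 4 [
    -- iteration 1/4 --
    BK 3: (12,0) -> (9,0) [heading=0, move]
    PU: pen up
    -- iteration 2/4 --
    BK 3: (9,0) -> (6,0) [heading=0, move]
    PU: pen up
    -- iteration 3/4 --
    BK 3: (6,0) -> (3,0) [heading=0, move]
    PU: pen up
    -- iteration 4/4 --
    BK 3: (3,0) -> (0,0) [heading=0, move]
    PU: pen up
  ]
]
Final: pos=(0,0), heading=0, 3 segment(s) drawn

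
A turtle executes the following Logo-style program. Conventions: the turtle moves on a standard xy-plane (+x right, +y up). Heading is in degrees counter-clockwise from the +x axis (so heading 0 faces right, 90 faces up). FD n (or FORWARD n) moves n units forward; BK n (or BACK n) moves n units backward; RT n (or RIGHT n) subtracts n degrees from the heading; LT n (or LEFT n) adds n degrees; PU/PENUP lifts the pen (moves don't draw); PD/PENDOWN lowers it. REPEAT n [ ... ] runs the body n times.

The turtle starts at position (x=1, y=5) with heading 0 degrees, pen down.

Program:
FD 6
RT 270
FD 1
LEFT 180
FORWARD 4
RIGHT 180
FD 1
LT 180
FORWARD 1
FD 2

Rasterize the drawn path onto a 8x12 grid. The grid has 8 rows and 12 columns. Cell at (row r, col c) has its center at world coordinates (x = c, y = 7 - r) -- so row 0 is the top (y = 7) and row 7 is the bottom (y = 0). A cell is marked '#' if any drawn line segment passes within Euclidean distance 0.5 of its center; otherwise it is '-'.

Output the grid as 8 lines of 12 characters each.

Segment 0: (1,5) -> (7,5)
Segment 1: (7,5) -> (7,6)
Segment 2: (7,6) -> (7,2)
Segment 3: (7,2) -> (7,3)
Segment 4: (7,3) -> (7,2)
Segment 5: (7,2) -> (7,0)

Answer: ------------
-------#----
-#######----
-------#----
-------#----
-------#----
-------#----
-------#----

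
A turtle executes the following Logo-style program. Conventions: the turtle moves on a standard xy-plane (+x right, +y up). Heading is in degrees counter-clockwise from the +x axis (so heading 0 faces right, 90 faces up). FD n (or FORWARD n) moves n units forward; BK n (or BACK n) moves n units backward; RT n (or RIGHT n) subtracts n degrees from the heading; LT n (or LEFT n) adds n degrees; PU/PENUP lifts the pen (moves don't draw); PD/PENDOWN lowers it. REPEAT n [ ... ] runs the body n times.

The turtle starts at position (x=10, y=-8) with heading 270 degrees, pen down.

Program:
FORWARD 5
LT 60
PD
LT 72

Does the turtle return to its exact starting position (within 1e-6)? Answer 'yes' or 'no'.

Answer: no

Derivation:
Executing turtle program step by step:
Start: pos=(10,-8), heading=270, pen down
FD 5: (10,-8) -> (10,-13) [heading=270, draw]
LT 60: heading 270 -> 330
PD: pen down
LT 72: heading 330 -> 42
Final: pos=(10,-13), heading=42, 1 segment(s) drawn

Start position: (10, -8)
Final position: (10, -13)
Distance = 5; >= 1e-6 -> NOT closed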